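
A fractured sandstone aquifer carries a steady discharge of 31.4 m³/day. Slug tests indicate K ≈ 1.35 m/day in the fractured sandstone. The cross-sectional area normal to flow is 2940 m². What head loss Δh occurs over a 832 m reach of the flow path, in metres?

6.58

From Q = K·A·i, i = Q / (K·A) = 31.4 / (1.350 × 2940) = 0.007911.
Head loss Δh = i · L = 0.007911 × 832 = 6.582 m.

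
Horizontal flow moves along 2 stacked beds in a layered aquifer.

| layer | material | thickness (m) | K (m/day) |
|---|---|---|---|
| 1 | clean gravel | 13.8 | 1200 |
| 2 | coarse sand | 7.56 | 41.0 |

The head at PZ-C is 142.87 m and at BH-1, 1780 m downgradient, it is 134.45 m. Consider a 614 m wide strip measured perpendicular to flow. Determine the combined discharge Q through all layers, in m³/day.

49000

Flow is parallel to layering, so each bed carries its own Darcy discharge and the transmissivities add.
Σ(K_i·b_i) = 1200×13.8 + 41.0×7.56 = 16870 m²/day.
Hydraulic gradient i = (142.87 − 134.45) / 1780 = 8.42 / 1780 = 0.004730.
Q = Σ(K_i·b_i) · W · i = 16870 × 614 × 0.004730 = 48998 m³/day.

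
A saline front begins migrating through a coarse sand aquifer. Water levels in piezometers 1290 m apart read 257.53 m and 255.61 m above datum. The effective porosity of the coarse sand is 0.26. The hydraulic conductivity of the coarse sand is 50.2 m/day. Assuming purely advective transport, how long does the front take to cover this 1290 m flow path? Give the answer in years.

12.3

Hydraulic gradient i = (257.53 − 255.61) / 1290 = 1.92 / 1290 = 0.001488.
Darcy flux q = K · i = 50.20 × 0.001488 = 0.07472 m/day.
Seepage velocity v = q / n_e = 0.07472 / 0.26 = 0.2874 m/day.
Travel time t = L / v = 1290 / 0.2874 = 4489 days = 12.29 years.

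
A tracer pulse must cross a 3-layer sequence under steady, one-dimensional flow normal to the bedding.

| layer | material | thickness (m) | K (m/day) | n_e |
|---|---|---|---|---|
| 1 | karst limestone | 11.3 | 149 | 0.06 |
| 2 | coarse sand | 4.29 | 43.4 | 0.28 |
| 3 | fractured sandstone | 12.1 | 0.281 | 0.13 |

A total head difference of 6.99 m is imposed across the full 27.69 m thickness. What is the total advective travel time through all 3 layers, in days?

21.4

With flow normal to the layers, continuity requires the same specific discharge q through every layer.
Σ(b_i/K_i) = 11.3/149 + 4.29/43.4 + 12.1/0.281 = 43.24 d.
q = Δh / Σ(b_i/K_i) = 6.99 / 43.24 = 0.1617 m/day.
In each layer the seepage velocity is v_i = q/n_i, so the layer transit time is t_i = b_i·n_i / q:
  layer 1 (karst limestone): t_1 = 11.3 × 0.06 / 0.1617 = 4.194 d
  layer 2 (coarse sand): t_2 = 4.29 × 0.28 / 0.1617 = 7.430 d
  layer 3 (fractured sandstone): t_3 = 12.1 × 0.13 / 0.1617 = 9.729 d
Total t = Σ t_i = 21.35 days.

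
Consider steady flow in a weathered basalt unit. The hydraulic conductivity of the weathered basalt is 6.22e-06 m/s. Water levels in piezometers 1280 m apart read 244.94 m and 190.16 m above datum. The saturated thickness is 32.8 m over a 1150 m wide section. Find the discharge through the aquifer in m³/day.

Convert K: 6.22e-06 m/s × 86400 = 0.5374 m/day.
Cross-sectional area A = 1150 × 32.8 = 37720 m².
Hydraulic gradient i = (244.94 − 190.16) / 1280 = 54.78 / 1280 = 0.04280.
Darcy's law: Q = K · A · i = 0.5374 × 37720 × 0.04280 = 867.5 m³/day.

868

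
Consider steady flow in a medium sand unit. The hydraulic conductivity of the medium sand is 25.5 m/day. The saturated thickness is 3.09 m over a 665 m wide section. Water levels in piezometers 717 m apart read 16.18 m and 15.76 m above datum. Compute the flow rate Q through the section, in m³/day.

Cross-sectional area A = 665 × 3.09 = 2055 m².
Hydraulic gradient i = (16.18 − 15.76) / 717 = 0.42 / 717 = 0.0005858.
Darcy's law: Q = K · A · i = 25.50 × 2055 × 0.0005858 = 30.69 m³/day.

30.7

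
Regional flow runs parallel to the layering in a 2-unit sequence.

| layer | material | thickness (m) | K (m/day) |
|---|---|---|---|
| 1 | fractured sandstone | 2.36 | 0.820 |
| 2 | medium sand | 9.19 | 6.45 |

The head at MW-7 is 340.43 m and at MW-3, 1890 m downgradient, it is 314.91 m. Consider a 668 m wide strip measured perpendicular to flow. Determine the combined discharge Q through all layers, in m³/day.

Flow is parallel to layering, so each bed carries its own Darcy discharge and the transmissivities add.
Σ(K_i·b_i) = 0.820×2.36 + 6.45×9.19 = 61.21 m²/day.
Hydraulic gradient i = (340.43 − 314.91) / 1890 = 25.52 / 1890 = 0.01350.
Q = Σ(K_i·b_i) · W · i = 61.21 × 668 × 0.01350 = 552.1 m³/day.

552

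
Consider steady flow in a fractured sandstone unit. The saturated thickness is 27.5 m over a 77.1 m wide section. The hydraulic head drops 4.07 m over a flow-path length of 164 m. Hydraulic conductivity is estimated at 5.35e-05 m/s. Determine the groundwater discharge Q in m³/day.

243

Convert K: 5.35e-05 m/s × 86400 = 4.622 m/day.
Cross-sectional area A = 77.1 × 27.5 = 2120 m².
Hydraulic gradient i = Δh / L = 4.07 / 164 = 0.02482.
Darcy's law: Q = K · A · i = 4.622 × 2120 × 0.02482 = 243.2 m³/day.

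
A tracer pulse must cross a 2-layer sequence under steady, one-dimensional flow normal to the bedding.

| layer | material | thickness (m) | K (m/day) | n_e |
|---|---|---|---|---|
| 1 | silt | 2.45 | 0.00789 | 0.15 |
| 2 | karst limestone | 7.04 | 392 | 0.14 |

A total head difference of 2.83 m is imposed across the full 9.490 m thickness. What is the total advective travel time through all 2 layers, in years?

0.407

With flow normal to the layers, continuity requires the same specific discharge q through every layer.
Σ(b_i/K_i) = 2.45/0.00789 + 7.04/392 = 310.5 d.
q = Δh / Σ(b_i/K_i) = 2.83 / 310.5 = 0.009113 m/day.
In each layer the seepage velocity is v_i = q/n_i, so the layer transit time is t_i = b_i·n_i / q:
  layer 1 (silt): t_1 = 2.45 × 0.15 / 0.009113 = 40.33 d
  layer 2 (karst limestone): t_2 = 7.04 × 0.14 / 0.009113 = 108.2 d
Total t = Σ t_i = 148.5 days = 0.4065 years.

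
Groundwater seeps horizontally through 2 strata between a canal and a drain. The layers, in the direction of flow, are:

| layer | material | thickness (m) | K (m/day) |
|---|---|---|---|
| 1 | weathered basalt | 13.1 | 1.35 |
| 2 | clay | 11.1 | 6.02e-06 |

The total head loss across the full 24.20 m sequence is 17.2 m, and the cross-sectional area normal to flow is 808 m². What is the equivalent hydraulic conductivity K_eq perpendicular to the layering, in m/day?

1.31e-05

Flow is perpendicular to layering, so the layers act in series and the equivalent K is the thickness-weighted harmonic mean.
Total thickness L = 13.1 + 11.1 = 24.20 m.
Σ(b_i/K_i) = 13.1/1.35 + 11.1/6.02e-06 = 1.844e+06 d.
K_eq = L / Σ(b_i/K_i) = 24.20 / 1.844e+06 = 1.312e-05 m/day.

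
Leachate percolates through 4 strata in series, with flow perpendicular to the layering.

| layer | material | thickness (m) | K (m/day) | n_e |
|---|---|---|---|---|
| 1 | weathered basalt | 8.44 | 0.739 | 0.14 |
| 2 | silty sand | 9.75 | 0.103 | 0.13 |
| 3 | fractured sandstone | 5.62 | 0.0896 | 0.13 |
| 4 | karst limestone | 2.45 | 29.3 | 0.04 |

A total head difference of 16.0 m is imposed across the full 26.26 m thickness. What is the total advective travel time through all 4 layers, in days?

With flow normal to the layers, continuity requires the same specific discharge q through every layer.
Σ(b_i/K_i) = 8.44/0.739 + 9.75/0.103 + 5.62/0.0896 + 2.45/29.3 = 168.9 d.
q = Δh / Σ(b_i/K_i) = 16.0 / 168.9 = 0.09474 m/day.
In each layer the seepage velocity is v_i = q/n_i, so the layer transit time is t_i = b_i·n_i / q:
  layer 1 (weathered basalt): t_1 = 8.44 × 0.14 / 0.09474 = 12.47 d
  layer 2 (silty sand): t_2 = 9.75 × 0.13 / 0.09474 = 13.38 d
  layer 3 (fractured sandstone): t_3 = 5.62 × 0.13 / 0.09474 = 7.712 d
  layer 4 (karst limestone): t_4 = 2.45 × 0.04 / 0.09474 = 1.034 d
Total t = Σ t_i = 34.60 days.

34.6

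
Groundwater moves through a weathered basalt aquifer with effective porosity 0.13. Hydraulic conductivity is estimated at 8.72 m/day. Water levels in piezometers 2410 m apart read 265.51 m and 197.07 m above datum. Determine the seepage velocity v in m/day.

Hydraulic gradient i = (265.51 − 197.07) / 2410 = 68.44 / 2410 = 0.02840.
Darcy flux q = K · i = 8.720 × 0.02840 = 0.2476 m/day.
Seepage velocity v = q / n_e = 0.2476 / 0.13 = 1.905 m/day.

1.90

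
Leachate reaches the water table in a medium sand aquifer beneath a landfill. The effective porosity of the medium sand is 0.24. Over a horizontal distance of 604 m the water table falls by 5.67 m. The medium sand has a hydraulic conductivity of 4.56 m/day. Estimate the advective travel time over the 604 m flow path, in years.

9.27

Hydraulic gradient i = Δh / L = 5.67 / 604 = 0.009387.
Darcy flux q = K · i = 4.560 × 0.009387 = 0.04281 m/day.
Seepage velocity v = q / n_e = 0.04281 / 0.24 = 0.1784 m/day.
Travel time t = L / v = 604 / 0.1784 = 3386 days = 9.271 years.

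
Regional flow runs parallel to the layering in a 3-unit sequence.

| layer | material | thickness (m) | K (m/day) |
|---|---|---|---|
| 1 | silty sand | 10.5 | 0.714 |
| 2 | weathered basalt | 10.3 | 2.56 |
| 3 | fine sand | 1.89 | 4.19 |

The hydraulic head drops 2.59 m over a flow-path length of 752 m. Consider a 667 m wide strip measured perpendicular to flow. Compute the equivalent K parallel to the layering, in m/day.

Flow is parallel to layering, so each bed carries its own Darcy discharge and the transmissivities add.
Σ(K_i·b_i) = 0.714×10.5 + 2.56×10.3 + 4.19×1.89 = 41.78 m²/day.
Total thickness b = 22.69 m, so K_eq = Σ(K_i·b_i)/b = 1.842 m/day.

1.84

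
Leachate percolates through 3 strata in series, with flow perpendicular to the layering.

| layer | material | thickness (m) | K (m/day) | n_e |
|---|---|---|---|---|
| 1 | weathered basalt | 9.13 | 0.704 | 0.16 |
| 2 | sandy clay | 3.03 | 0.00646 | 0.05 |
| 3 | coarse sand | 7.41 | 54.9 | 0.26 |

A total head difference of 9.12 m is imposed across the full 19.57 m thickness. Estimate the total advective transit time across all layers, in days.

With flow normal to the layers, continuity requires the same specific discharge q through every layer.
Σ(b_i/K_i) = 9.13/0.704 + 3.03/0.00646 + 7.41/54.9 = 482.1 d.
q = Δh / Σ(b_i/K_i) = 9.12 / 482.1 = 0.01892 m/day.
In each layer the seepage velocity is v_i = q/n_i, so the layer transit time is t_i = b_i·n_i / q:
  layer 1 (weathered basalt): t_1 = 9.13 × 0.16 / 0.01892 = 77.23 d
  layer 2 (sandy clay): t_2 = 3.03 × 0.05 / 0.01892 = 8.009 d
  layer 3 (coarse sand): t_3 = 7.41 × 0.26 / 0.01892 = 101.9 d
Total t = Σ t_i = 187.1 days.

187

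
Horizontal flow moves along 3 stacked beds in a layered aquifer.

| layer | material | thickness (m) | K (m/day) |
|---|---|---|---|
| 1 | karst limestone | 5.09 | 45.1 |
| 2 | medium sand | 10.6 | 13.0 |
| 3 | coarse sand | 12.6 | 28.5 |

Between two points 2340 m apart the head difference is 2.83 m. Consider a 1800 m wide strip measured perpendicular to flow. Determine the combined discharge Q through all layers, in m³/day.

1580

Flow is parallel to layering, so each bed carries its own Darcy discharge and the transmissivities add.
Σ(K_i·b_i) = 45.1×5.09 + 13.0×10.6 + 28.5×12.6 = 726.5 m²/day.
Hydraulic gradient i = Δh / L = 2.83 / 2340 = 0.001209.
Q = Σ(K_i·b_i) · W · i = 726.5 × 1800 × 0.001209 = 1581 m³/day.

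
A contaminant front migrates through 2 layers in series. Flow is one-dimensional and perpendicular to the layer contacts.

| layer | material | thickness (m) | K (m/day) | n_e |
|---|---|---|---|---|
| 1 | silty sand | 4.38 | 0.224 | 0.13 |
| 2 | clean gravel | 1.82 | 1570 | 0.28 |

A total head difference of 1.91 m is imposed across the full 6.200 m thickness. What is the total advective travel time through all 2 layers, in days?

With flow normal to the layers, continuity requires the same specific discharge q through every layer.
Σ(b_i/K_i) = 4.38/0.224 + 1.82/1570 = 19.55 d.
q = Δh / Σ(b_i/K_i) = 1.91 / 19.55 = 0.09767 m/day.
In each layer the seepage velocity is v_i = q/n_i, so the layer transit time is t_i = b_i·n_i / q:
  layer 1 (silty sand): t_1 = 4.38 × 0.13 / 0.09767 = 5.830 d
  layer 2 (clean gravel): t_2 = 1.82 × 0.28 / 0.09767 = 5.217 d
Total t = Σ t_i = 11.05 days.

11.0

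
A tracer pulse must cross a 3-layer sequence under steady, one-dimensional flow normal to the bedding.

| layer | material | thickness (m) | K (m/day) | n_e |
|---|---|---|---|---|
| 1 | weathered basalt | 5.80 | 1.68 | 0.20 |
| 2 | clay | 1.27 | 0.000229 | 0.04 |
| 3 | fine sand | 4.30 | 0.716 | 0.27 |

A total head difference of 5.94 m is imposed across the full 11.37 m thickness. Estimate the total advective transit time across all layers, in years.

With flow normal to the layers, continuity requires the same specific discharge q through every layer.
Σ(b_i/K_i) = 5.80/1.68 + 1.27/0.000229 + 4.30/0.716 = 5555 d.
q = Δh / Σ(b_i/K_i) = 5.94 / 5555 = 0.001069 m/day.
In each layer the seepage velocity is v_i = q/n_i, so the layer transit time is t_i = b_i·n_i / q:
  layer 1 (weathered basalt): t_1 = 5.80 × 0.20 / 0.001069 = 1085 d
  layer 2 (clay): t_2 = 1.27 × 0.04 / 0.001069 = 47.51 d
  layer 3 (fine sand): t_3 = 4.30 × 0.27 / 0.001069 = 1086 d
Total t = Σ t_i = 2218 days = 6.073 years.

6.07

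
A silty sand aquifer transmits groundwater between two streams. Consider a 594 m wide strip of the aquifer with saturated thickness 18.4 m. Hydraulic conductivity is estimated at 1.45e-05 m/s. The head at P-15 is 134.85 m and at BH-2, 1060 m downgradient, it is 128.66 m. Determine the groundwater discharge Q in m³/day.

80.0

Convert K: 1.45e-05 m/s × 86400 = 1.253 m/day.
Cross-sectional area A = 594 × 18.4 = 10930 m².
Hydraulic gradient i = (134.85 − 128.66) / 1060 = 6.19 / 1060 = 0.005840.
Darcy's law: Q = K · A · i = 1.253 × 10930 × 0.005840 = 79.96 m³/day.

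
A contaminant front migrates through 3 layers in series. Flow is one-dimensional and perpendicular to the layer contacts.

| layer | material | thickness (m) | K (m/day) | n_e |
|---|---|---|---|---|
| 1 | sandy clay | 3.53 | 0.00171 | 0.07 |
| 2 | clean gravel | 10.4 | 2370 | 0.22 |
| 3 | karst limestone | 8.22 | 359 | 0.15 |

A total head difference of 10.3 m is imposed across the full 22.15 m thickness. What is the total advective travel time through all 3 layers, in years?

With flow normal to the layers, continuity requires the same specific discharge q through every layer.
Σ(b_i/K_i) = 3.53/0.00171 + 10.4/2370 + 8.22/359 = 2064 d.
q = Δh / Σ(b_i/K_i) = 10.3 / 2064 = 0.004989 m/day.
In each layer the seepage velocity is v_i = q/n_i, so the layer transit time is t_i = b_i·n_i / q:
  layer 1 (sandy clay): t_1 = 3.53 × 0.07 / 0.004989 = 49.52 d
  layer 2 (clean gravel): t_2 = 10.4 × 0.22 / 0.004989 = 458.6 d
  layer 3 (karst limestone): t_3 = 8.22 × 0.15 / 0.004989 = 247.1 d
Total t = Σ t_i = 755.2 days = 2.068 years.

2.07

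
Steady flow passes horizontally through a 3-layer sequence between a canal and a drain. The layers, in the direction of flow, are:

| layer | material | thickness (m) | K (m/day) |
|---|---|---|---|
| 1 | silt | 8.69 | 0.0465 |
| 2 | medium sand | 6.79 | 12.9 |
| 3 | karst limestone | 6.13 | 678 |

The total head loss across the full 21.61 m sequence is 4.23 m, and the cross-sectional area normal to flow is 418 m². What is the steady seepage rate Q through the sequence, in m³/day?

9.43

Flow is perpendicular to layering, so the layers act in series and the equivalent K is the thickness-weighted harmonic mean.
Total thickness L = 8.69 + 6.79 + 6.13 = 21.61 m.
Σ(b_i/K_i) = 8.69/0.0465 + 6.79/12.9 + 6.13/678 = 187.4 d.
K_eq = L / Σ(b_i/K_i) = 21.61 / 187.4 = 0.1153 m/day.
Q = K_eq · A · (Δh/L) = 0.1153 × 418 × (4.23/21.61) = 9.434 m³/day.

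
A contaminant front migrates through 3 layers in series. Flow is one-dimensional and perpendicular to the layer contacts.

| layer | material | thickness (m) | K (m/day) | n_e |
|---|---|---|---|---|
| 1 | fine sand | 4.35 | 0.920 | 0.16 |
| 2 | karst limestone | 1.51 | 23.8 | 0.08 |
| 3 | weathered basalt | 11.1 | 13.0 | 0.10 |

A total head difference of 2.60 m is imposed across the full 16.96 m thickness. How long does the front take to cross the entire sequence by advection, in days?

4.18

With flow normal to the layers, continuity requires the same specific discharge q through every layer.
Σ(b_i/K_i) = 4.35/0.920 + 1.51/23.8 + 11.1/13.0 = 5.646 d.
q = Δh / Σ(b_i/K_i) = 2.60 / 5.646 = 0.4605 m/day.
In each layer the seepage velocity is v_i = q/n_i, so the layer transit time is t_i = b_i·n_i / q:
  layer 1 (fine sand): t_1 = 4.35 × 0.16 / 0.4605 = 1.511 d
  layer 2 (karst limestone): t_2 = 1.51 × 0.08 / 0.4605 = 0.2623 d
  layer 3 (weathered basalt): t_3 = 11.1 × 0.10 / 0.4605 = 2.410 d
Total t = Σ t_i = 4.184 days.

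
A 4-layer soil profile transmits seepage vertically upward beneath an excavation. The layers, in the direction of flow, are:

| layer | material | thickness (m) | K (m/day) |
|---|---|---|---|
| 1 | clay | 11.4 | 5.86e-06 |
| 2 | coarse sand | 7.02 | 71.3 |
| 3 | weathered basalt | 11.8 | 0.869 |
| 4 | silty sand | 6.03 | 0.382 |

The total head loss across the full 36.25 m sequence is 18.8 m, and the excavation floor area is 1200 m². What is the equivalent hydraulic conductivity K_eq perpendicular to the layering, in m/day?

Flow is perpendicular to layering, so the layers act in series and the equivalent K is the thickness-weighted harmonic mean.
Total thickness L = 11.4 + 7.02 + 11.8 + 6.03 = 36.25 m.
Σ(b_i/K_i) = 11.4/5.86e-06 + 7.02/71.3 + 11.8/0.869 + 6.03/0.382 = 1.945e+06 d.
K_eq = L / Σ(b_i/K_i) = 36.25 / 1.945e+06 = 1.863e-05 m/day.

1.86e-05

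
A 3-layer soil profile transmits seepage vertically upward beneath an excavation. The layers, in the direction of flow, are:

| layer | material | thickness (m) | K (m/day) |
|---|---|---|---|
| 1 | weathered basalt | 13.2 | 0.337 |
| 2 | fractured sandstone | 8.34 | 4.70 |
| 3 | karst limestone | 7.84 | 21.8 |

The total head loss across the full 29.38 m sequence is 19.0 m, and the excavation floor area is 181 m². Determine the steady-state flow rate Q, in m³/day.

83.3

Flow is perpendicular to layering, so the layers act in series and the equivalent K is the thickness-weighted harmonic mean.
Total thickness L = 13.2 + 8.34 + 7.84 = 29.38 m.
Σ(b_i/K_i) = 13.2/0.337 + 8.34/4.70 + 7.84/21.8 = 41.30 d.
K_eq = L / Σ(b_i/K_i) = 29.38 / 41.30 = 0.7113 m/day.
Q = K_eq · A · (Δh/L) = 0.7113 × 181 × (19.0/29.38) = 83.26 m³/day.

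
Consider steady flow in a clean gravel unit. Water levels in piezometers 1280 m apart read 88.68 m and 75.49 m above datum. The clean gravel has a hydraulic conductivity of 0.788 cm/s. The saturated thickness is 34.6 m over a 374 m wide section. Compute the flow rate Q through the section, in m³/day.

Convert K: 0.788 cm/s × 864 = 680.8 m/day.
Cross-sectional area A = 374 × 34.6 = 12940 m².
Hydraulic gradient i = (88.68 − 75.49) / 1280 = 13.19 / 1280 = 0.01030.
Darcy's law: Q = K · A · i = 680.8 × 12940 × 0.01030 = 90787 m³/day.

90800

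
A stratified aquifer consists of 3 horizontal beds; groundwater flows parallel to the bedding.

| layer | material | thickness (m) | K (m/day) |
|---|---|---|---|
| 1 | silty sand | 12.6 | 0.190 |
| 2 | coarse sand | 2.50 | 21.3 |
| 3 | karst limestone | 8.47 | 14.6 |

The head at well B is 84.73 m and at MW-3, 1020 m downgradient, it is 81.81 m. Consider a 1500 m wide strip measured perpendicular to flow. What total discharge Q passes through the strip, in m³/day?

770

Flow is parallel to layering, so each bed carries its own Darcy discharge and the transmissivities add.
Σ(K_i·b_i) = 0.190×12.6 + 21.3×2.50 + 14.6×8.47 = 179.3 m²/day.
Hydraulic gradient i = (84.73 − 81.81) / 1020 = 2.92 / 1020 = 0.002863.
Q = Σ(K_i·b_i) · W · i = 179.3 × 1500 × 0.002863 = 770.0 m³/day.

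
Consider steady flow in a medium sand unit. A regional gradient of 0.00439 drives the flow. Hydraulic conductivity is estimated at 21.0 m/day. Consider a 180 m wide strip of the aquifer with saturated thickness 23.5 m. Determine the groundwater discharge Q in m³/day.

Cross-sectional area A = 180 × 23.5 = 4230 m².
Hydraulic gradient i = 0.00439.
Darcy's law: Q = K · A · i = 21.00 × 4230 × 0.004390 = 390.0 m³/day.

390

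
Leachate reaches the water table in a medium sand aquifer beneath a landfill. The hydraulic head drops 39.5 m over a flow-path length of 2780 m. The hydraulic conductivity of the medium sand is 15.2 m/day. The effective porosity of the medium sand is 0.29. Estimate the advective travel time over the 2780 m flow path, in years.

Hydraulic gradient i = Δh / L = 39.5 / 2780 = 0.01421.
Darcy flux q = K · i = 15.20 × 0.01421 = 0.2160 m/day.
Seepage velocity v = q / n_e = 0.2160 / 0.29 = 0.7447 m/day.
Travel time t = L / v = 2780 / 0.7447 = 3733 days = 10.22 years.

10.2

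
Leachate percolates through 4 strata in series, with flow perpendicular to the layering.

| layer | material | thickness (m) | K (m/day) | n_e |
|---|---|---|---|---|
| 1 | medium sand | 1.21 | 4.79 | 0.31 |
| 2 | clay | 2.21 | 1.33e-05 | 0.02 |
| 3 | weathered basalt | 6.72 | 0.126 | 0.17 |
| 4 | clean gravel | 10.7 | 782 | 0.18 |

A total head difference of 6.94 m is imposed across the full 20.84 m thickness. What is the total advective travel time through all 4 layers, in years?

With flow normal to the layers, continuity requires the same specific discharge q through every layer.
Σ(b_i/K_i) = 1.21/4.79 + 2.21/1.33e-05 + 6.72/0.126 + 10.7/782 = 1.662e+05 d.
q = Δh / Σ(b_i/K_i) = 6.94 / 1.662e+05 = 4.175e-05 m/day.
In each layer the seepage velocity is v_i = q/n_i, so the layer transit time is t_i = b_i·n_i / q:
  layer 1 (medium sand): t_1 = 1.21 × 0.31 / 4.175e-05 = 8984 d
  layer 2 (clay): t_2 = 2.21 × 0.02 / 4.175e-05 = 1059 d
  layer 3 (weathered basalt): t_3 = 6.72 × 0.17 / 4.175e-05 = 27361 d
  layer 4 (clean gravel): t_4 = 10.7 × 0.18 / 4.175e-05 = 46129 d
Total t = Σ t_i = 83533 days = 228.7 years.

229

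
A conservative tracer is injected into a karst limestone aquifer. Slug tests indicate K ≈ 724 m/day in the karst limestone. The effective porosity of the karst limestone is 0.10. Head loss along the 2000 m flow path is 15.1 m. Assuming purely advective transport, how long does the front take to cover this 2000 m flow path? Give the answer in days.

36.6

Hydraulic gradient i = Δh / L = 15.1 / 2000 = 0.007550.
Darcy flux q = K · i = 724.0 × 0.007550 = 5.466 m/day.
Seepage velocity v = q / n_e = 5.466 / 0.10 = 54.66 m/day.
Travel time t = L / v = 2000 / 54.66 = 36.59 days.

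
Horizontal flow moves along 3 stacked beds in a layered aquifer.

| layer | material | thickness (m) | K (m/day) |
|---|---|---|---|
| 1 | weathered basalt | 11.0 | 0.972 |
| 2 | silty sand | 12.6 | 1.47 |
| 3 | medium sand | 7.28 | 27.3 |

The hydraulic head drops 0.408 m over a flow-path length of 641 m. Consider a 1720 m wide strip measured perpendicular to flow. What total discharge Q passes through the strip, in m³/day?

250

Flow is parallel to layering, so each bed carries its own Darcy discharge and the transmissivities add.
Σ(K_i·b_i) = 0.972×11.0 + 1.47×12.6 + 27.3×7.28 = 228.0 m²/day.
Hydraulic gradient i = Δh / L = 0.408 / 641 = 0.0006365.
Q = Σ(K_i·b_i) · W · i = 228.0 × 1720 × 0.0006365 = 249.6 m³/day.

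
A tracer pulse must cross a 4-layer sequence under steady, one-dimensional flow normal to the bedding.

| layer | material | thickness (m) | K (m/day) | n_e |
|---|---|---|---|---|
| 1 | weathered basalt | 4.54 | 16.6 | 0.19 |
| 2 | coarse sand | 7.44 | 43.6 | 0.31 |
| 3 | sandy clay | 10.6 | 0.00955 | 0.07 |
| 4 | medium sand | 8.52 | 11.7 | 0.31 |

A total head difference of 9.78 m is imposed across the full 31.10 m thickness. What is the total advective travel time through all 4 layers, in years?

2.04

With flow normal to the layers, continuity requires the same specific discharge q through every layer.
Σ(b_i/K_i) = 4.54/16.6 + 7.44/43.6 + 10.6/0.00955 + 8.52/11.7 = 1111 d.
q = Δh / Σ(b_i/K_i) = 9.78 / 1111 = 0.008802 m/day.
In each layer the seepage velocity is v_i = q/n_i, so the layer transit time is t_i = b_i·n_i / q:
  layer 1 (weathered basalt): t_1 = 4.54 × 0.19 / 0.008802 = 98.00 d
  layer 2 (coarse sand): t_2 = 7.44 × 0.31 / 0.008802 = 262.0 d
  layer 3 (sandy clay): t_3 = 10.6 × 0.07 / 0.008802 = 84.30 d
  layer 4 (medium sand): t_4 = 8.52 × 0.31 / 0.008802 = 300.1 d
Total t = Σ t_i = 744.4 days = 2.038 years.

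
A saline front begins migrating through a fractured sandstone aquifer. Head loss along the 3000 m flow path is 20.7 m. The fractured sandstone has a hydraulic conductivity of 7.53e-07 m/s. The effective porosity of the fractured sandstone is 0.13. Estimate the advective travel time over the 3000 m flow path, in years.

Convert K: 7.53e-07 m/s × 86400 = 0.06506 m/day.
Hydraulic gradient i = Δh / L = 20.7 / 3000 = 0.006900.
Darcy flux q = K · i = 0.06506 × 0.006900 = 0.0004489 m/day.
Seepage velocity v = q / n_e = 0.0004489 / 0.13 = 0.003453 m/day.
Travel time t = L / v = 3000 / 0.003453 = 8.688e+05 days = 2379 years.

2380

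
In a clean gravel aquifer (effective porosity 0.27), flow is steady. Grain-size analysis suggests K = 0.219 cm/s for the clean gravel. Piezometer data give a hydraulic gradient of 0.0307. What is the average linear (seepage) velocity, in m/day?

Convert K: 0.219 cm/s × 864 = 189.2 m/day.
Hydraulic gradient i = 0.0307.
Darcy flux q = K · i = 189.2 × 0.03070 = 5.809 m/day.
Seepage velocity v = q / n_e = 5.809 / 0.27 = 21.51 m/day.

21.5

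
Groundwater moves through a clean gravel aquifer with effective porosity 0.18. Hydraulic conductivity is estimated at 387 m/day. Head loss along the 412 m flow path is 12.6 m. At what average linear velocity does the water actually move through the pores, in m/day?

65.8

Hydraulic gradient i = Δh / L = 12.6 / 412 = 0.03058.
Darcy flux q = K · i = 387.0 × 0.03058 = 11.84 m/day.
Seepage velocity v = q / n_e = 11.84 / 0.18 = 65.75 m/day.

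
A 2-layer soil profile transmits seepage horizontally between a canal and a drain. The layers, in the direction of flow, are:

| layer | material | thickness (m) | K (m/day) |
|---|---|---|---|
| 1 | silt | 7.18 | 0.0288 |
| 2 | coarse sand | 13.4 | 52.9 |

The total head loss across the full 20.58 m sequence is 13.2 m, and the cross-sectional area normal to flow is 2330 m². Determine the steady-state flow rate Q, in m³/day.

123

Flow is perpendicular to layering, so the layers act in series and the equivalent K is the thickness-weighted harmonic mean.
Total thickness L = 7.18 + 13.4 = 20.58 m.
Σ(b_i/K_i) = 7.18/0.0288 + 13.4/52.9 = 249.6 d.
K_eq = L / Σ(b_i/K_i) = 20.58 / 249.6 = 0.08247 m/day.
Q = K_eq · A · (Δh/L) = 0.08247 × 2330 × (13.2/20.58) = 123.2 m³/day.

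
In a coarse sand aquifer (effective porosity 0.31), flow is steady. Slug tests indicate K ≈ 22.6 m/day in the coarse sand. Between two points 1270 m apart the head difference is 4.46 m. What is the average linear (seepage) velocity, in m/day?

Hydraulic gradient i = Δh / L = 4.46 / 1270 = 0.003512.
Darcy flux q = K · i = 22.60 × 0.003512 = 0.07937 m/day.
Seepage velocity v = q / n_e = 0.07937 / 0.31 = 0.2560 m/day.

0.256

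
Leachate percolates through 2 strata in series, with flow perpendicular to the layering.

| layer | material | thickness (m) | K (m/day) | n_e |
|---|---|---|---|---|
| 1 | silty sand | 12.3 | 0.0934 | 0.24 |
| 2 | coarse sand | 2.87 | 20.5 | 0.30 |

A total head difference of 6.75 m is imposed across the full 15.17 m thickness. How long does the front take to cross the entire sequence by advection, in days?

74.5

With flow normal to the layers, continuity requires the same specific discharge q through every layer.
Σ(b_i/K_i) = 12.3/0.0934 + 2.87/20.5 = 131.8 d.
q = Δh / Σ(b_i/K_i) = 6.75 / 131.8 = 0.05120 m/day.
In each layer the seepage velocity is v_i = q/n_i, so the layer transit time is t_i = b_i·n_i / q:
  layer 1 (silty sand): t_1 = 12.3 × 0.24 / 0.05120 = 57.65 d
  layer 2 (coarse sand): t_2 = 2.87 × 0.30 / 0.05120 = 16.82 d
Total t = Σ t_i = 74.47 days.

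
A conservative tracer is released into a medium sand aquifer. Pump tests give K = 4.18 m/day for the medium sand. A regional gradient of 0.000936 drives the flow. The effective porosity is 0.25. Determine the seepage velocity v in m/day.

0.0156

Hydraulic gradient i = 0.000936.
Darcy flux q = K · i = 4.180 × 0.0009360 = 0.003912 m/day.
Seepage velocity v = q / n_e = 0.003912 / 0.25 = 0.01565 m/day.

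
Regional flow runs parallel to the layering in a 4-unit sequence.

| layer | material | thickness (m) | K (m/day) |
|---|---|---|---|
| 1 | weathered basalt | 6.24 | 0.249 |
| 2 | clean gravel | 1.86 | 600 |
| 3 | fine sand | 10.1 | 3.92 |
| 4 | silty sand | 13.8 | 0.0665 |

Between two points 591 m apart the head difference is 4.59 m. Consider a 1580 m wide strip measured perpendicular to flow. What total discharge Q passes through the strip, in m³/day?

Flow is parallel to layering, so each bed carries its own Darcy discharge and the transmissivities add.
Σ(K_i·b_i) = 0.249×6.24 + 600×1.86 + 3.92×10.1 + 0.0665×13.8 = 1158 m²/day.
Hydraulic gradient i = Δh / L = 4.59 / 591 = 0.007766.
Q = Σ(K_i·b_i) · W · i = 1158 × 1580 × 0.007766 = 14211 m³/day.

14200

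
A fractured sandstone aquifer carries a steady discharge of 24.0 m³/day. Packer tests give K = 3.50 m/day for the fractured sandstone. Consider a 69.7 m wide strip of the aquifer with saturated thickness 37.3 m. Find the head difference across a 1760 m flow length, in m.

4.64

Cross-sectional area A = 69.7 × 37.3 = 2600 m².
From Q = K·A·i, i = Q / (K·A) = 24.0 / (3.500 × 2600) = 0.002638.
Head loss Δh = i · L = 0.002638 × 1760 = 4.642 m.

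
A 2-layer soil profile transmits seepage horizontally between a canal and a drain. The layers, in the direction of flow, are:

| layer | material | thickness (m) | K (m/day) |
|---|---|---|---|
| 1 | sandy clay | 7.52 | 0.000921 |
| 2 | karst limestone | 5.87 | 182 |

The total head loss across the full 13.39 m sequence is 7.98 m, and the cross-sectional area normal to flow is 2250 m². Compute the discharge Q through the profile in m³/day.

2.20

Flow is perpendicular to layering, so the layers act in series and the equivalent K is the thickness-weighted harmonic mean.
Total thickness L = 7.52 + 5.87 = 13.39 m.
Σ(b_i/K_i) = 7.52/0.000921 + 5.87/182 = 8165 d.
K_eq = L / Σ(b_i/K_i) = 13.39 / 8165 = 0.001640 m/day.
Q = K_eq · A · (Δh/L) = 0.001640 × 2250 × (7.98/13.39) = 2.199 m³/day.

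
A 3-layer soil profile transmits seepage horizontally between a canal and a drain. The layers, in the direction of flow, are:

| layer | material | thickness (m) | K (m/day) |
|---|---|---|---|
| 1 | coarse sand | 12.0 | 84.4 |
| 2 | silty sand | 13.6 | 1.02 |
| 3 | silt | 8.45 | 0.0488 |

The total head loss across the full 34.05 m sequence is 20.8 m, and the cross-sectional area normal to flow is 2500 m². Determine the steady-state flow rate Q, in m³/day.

279

Flow is perpendicular to layering, so the layers act in series and the equivalent K is the thickness-weighted harmonic mean.
Total thickness L = 12.0 + 13.6 + 8.45 = 34.05 m.
Σ(b_i/K_i) = 12.0/84.4 + 13.6/1.02 + 8.45/0.0488 = 186.6 d.
K_eq = L / Σ(b_i/K_i) = 34.05 / 186.6 = 0.1824 m/day.
Q = K_eq · A · (Δh/L) = 0.1824 × 2500 × (20.8/34.05) = 278.6 m³/day.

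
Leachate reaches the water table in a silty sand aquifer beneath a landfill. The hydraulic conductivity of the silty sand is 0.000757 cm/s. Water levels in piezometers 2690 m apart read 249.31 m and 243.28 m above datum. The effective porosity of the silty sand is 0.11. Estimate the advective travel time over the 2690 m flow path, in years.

553

Convert K: 0.000757 cm/s × 864 = 0.6540 m/day.
Hydraulic gradient i = (249.31 − 243.28) / 2690 = 6.03 / 2690 = 0.002242.
Darcy flux q = K · i = 0.6540 × 0.002242 = 0.001466 m/day.
Seepage velocity v = q / n_e = 0.001466 / 0.11 = 0.01333 m/day.
Travel time t = L / v = 2690 / 0.01333 = 2.018e+05 days = 552.6 years.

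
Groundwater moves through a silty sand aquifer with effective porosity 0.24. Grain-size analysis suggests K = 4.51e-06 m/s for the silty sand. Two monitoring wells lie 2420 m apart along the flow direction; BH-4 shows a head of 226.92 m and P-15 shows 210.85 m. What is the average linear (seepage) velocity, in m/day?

Convert K: 4.51e-06 m/s × 86400 = 0.3897 m/day.
Hydraulic gradient i = (226.92 − 210.85) / 2420 = 16.07 / 2420 = 0.006640.
Darcy flux q = K · i = 0.3897 × 0.006640 = 0.002588 m/day.
Seepage velocity v = q / n_e = 0.002588 / 0.24 = 0.01078 m/day.

0.0108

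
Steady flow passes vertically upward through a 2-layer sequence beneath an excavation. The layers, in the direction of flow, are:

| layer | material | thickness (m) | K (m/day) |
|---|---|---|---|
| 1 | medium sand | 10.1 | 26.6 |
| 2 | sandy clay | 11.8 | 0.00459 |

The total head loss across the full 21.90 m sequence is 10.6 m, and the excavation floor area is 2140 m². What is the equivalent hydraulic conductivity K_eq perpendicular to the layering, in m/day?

Flow is perpendicular to layering, so the layers act in series and the equivalent K is the thickness-weighted harmonic mean.
Total thickness L = 10.1 + 11.8 = 21.90 m.
Σ(b_i/K_i) = 10.1/26.6 + 11.8/0.00459 = 2571 d.
K_eq = L / Σ(b_i/K_i) = 21.90 / 2571 = 0.008517 m/day.

0.00852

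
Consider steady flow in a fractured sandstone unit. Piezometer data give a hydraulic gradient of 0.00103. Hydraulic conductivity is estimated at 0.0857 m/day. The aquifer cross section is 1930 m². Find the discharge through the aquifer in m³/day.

Hydraulic gradient i = 0.00103.
Darcy's law: Q = K · A · i = 0.08570 × 1930 × 0.001030 = 0.1704 m³/day.

0.170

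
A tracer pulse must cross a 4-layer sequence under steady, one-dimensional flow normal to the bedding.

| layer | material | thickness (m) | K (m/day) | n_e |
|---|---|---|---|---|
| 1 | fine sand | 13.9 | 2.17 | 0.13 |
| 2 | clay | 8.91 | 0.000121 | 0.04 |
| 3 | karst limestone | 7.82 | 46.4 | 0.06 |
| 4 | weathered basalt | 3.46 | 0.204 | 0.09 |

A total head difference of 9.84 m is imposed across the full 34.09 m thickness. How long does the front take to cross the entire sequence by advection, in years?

60.3

With flow normal to the layers, continuity requires the same specific discharge q through every layer.
Σ(b_i/K_i) = 13.9/2.17 + 8.91/0.000121 + 7.82/46.4 + 3.46/0.204 = 73660 d.
q = Δh / Σ(b_i/K_i) = 9.84 / 73660 = 0.0001336 m/day.
In each layer the seepage velocity is v_i = q/n_i, so the layer transit time is t_i = b_i·n_i / q:
  layer 1 (fine sand): t_1 = 13.9 × 0.13 / 0.0001336 = 13527 d
  layer 2 (clay): t_2 = 8.91 × 0.04 / 0.0001336 = 2668 d
  layer 3 (karst limestone): t_3 = 7.82 × 0.06 / 0.0001336 = 3512 d
  layer 4 (weathered basalt): t_4 = 3.46 × 0.09 / 0.0001336 = 2331 d
Total t = Σ t_i = 22038 days = 60.34 years.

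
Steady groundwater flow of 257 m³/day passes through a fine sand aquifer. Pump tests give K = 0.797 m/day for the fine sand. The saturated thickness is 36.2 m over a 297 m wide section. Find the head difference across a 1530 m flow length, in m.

Cross-sectional area A = 297 × 36.2 = 10751 m².
From Q = K·A·i, i = Q / (K·A) = 257 / (0.7970 × 10751) = 0.02999.
Head loss Δh = i · L = 0.02999 × 1530 = 45.89 m.

45.9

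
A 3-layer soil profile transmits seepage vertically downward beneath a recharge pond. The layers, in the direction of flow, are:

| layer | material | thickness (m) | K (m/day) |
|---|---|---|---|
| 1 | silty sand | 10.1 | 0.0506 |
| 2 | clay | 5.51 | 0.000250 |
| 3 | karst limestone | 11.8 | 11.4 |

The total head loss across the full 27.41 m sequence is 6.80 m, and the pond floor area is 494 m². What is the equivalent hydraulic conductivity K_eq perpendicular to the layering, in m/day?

Flow is perpendicular to layering, so the layers act in series and the equivalent K is the thickness-weighted harmonic mean.
Total thickness L = 10.1 + 5.51 + 11.8 = 27.41 m.
Σ(b_i/K_i) = 10.1/0.0506 + 5.51/0.000250 + 11.8/11.4 = 22241 d.
K_eq = L / Σ(b_i/K_i) = 27.41 / 22241 = 0.001232 m/day.

0.00123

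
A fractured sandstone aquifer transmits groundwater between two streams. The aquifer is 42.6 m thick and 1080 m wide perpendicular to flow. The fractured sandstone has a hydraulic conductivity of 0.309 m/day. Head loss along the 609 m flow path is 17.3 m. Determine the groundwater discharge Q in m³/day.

404

Cross-sectional area A = 1080 × 42.6 = 46008 m².
Hydraulic gradient i = Δh / L = 17.3 / 609 = 0.02841.
Darcy's law: Q = K · A · i = 0.3090 × 46008 × 0.02841 = 403.9 m³/day.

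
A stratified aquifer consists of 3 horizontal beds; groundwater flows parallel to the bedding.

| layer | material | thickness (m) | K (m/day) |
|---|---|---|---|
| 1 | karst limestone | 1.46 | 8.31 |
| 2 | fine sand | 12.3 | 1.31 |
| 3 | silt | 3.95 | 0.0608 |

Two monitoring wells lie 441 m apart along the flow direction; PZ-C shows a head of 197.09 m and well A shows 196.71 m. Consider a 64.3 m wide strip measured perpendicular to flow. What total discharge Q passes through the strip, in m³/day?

1.58

Flow is parallel to layering, so each bed carries its own Darcy discharge and the transmissivities add.
Σ(K_i·b_i) = 8.31×1.46 + 1.31×12.3 + 0.0608×3.95 = 28.49 m²/day.
Hydraulic gradient i = (197.09 − 196.71) / 441 = 0.38 / 441 = 0.0008617.
Q = Σ(K_i·b_i) · W · i = 28.49 × 64.3 × 0.0008617 = 1.578 m³/day.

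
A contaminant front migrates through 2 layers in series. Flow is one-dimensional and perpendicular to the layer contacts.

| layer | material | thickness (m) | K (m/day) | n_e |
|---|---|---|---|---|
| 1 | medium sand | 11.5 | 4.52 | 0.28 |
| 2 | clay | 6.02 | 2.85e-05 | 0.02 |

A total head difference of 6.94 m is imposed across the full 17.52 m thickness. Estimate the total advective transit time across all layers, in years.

278

With flow normal to the layers, continuity requires the same specific discharge q through every layer.
Σ(b_i/K_i) = 11.5/4.52 + 6.02/2.85e-05 = 2.112e+05 d.
q = Δh / Σ(b_i/K_i) = 6.94 / 2.112e+05 = 3.286e-05 m/day.
In each layer the seepage velocity is v_i = q/n_i, so the layer transit time is t_i = b_i·n_i / q:
  layer 1 (medium sand): t_1 = 11.5 × 0.28 / 3.286e-05 = 98006 d
  layer 2 (clay): t_2 = 6.02 × 0.02 / 3.286e-05 = 3665 d
Total t = Σ t_i = 1.017e+05 days = 278.4 years.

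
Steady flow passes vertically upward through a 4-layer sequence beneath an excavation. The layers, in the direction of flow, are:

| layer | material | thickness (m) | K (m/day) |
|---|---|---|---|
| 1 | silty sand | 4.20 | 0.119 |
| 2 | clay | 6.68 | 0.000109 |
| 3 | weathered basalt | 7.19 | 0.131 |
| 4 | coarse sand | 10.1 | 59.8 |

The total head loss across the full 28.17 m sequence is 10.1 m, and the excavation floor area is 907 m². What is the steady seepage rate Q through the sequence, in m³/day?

Flow is perpendicular to layering, so the layers act in series and the equivalent K is the thickness-weighted harmonic mean.
Total thickness L = 4.20 + 6.68 + 7.19 + 10.1 = 28.17 m.
Σ(b_i/K_i) = 4.20/0.119 + 6.68/0.000109 + 7.19/0.131 + 10.1/59.8 = 61375 d.
K_eq = L / Σ(b_i/K_i) = 28.17 / 61375 = 0.0004590 m/day.
Q = K_eq · A · (Δh/L) = 0.0004590 × 907 × (10.1/28.17) = 0.1493 m³/day.

0.149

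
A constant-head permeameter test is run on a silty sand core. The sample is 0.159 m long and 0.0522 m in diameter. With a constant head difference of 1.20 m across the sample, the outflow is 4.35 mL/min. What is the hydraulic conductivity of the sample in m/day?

0.388

Cross-sectional area A = π·(d/2)² = π × (0.0522/2)² = 0.002140 m².
Convert discharge: 4.35 mL/min = 7.250e-08 m³/s.
Darcy's law rearranged: K = Q·L / (A·Δh) = 7.250e-08 × 0.159 / (0.002140 × 1.20) = 4.489e-06 m/s = 0.3878 m/day.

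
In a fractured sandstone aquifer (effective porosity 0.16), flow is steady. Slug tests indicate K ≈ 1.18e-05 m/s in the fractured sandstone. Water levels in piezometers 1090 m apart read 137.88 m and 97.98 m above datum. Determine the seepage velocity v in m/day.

0.233

Convert K: 1.18e-05 m/s × 86400 = 1.020 m/day.
Hydraulic gradient i = (137.88 − 97.98) / 1090 = 39.9 / 1090 = 0.03661.
Darcy flux q = K · i = 1.020 × 0.03661 = 0.03732 m/day.
Seepage velocity v = q / n_e = 0.03732 / 0.16 = 0.2333 m/day.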